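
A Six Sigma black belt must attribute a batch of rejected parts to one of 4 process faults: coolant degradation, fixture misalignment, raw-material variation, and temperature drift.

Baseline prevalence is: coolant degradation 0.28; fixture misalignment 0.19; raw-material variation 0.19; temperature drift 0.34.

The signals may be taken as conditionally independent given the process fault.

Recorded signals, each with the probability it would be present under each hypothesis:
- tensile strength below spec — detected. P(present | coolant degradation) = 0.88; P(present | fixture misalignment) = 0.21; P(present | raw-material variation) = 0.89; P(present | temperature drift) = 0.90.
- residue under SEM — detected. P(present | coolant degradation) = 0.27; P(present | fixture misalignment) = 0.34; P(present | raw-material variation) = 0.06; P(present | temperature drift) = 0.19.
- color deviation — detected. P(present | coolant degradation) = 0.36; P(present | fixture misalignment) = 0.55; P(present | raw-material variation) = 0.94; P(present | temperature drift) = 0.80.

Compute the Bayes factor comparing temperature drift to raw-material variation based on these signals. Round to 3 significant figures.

Joint likelihood of the signal pattern under each hypothesis:
  temperature drift: 0.90 × 0.19 × 0.80 = 0.1368
  raw-material variation: 0.89 × 0.06 × 0.94 = 0.050196
Bayes factor = 0.1368 / 0.050196 ≈ 2.73

2.73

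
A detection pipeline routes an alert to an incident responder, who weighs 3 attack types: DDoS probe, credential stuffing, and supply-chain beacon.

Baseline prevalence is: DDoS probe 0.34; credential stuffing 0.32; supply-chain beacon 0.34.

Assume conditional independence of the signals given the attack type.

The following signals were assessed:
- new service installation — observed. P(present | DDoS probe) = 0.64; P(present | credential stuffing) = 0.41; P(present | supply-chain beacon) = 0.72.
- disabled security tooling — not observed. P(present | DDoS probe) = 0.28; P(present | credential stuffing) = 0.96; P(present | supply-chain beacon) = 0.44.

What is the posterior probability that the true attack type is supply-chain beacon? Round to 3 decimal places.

0.458

By Bayes' rule with conditional independence, the unnormalized weight for each hypothesis is prior × ∏ likelihoods (using 1 − P(present | H) for each absent signal):
  DDoS probe: 0.34 × 0.64 × (1 − 0.28) = 0.15667
  credential stuffing: 0.32 × 0.41 × (1 − 0.96) = 0.005248
  supply-chain beacon: 0.34 × 0.72 × (1 − 0.44) = 0.13709
Normalizing constant Z = 0.15667 + 0.005248 + 0.13709 = 0.29901.
P(supply-chain beacon | evidence) = 0.13709 / 0.29901 ≈ 0.458.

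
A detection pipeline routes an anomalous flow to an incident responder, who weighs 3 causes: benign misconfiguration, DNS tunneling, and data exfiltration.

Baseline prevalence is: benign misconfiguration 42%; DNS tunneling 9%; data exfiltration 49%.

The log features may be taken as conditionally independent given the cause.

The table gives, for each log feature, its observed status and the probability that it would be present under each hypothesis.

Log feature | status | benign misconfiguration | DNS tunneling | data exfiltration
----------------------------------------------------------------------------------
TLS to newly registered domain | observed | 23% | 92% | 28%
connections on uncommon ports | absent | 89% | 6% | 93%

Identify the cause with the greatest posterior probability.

DNS tunneling

By Bayes' rule with conditional independence, the unnormalized weight for each hypothesis is prior × ∏ likelihoods (using 1 − P(present | H) for each absent log feature):
  benign misconfiguration: 0.42 × 0.23 × (1 − 0.89) = 0.010626
  DNS tunneling: 0.09 × 0.92 × (1 − 0.06) = 0.077832
  data exfiltration: 0.49 × 0.28 × (1 − 0.93) = 0.009604
Marginal likelihood of the evidence = 0.098062.
P(benign misconfiguration | evidence) ≈ 0.010626 / 0.098062 ≈ 0.108
P(DNS tunneling | evidence) ≈ 0.077832 / 0.098062 ≈ 0.794
P(data exfiltration | evidence) ≈ 0.009604 / 0.098062 ≈ 0.098
The largest is 0.794, so DNS tunneling is most probable.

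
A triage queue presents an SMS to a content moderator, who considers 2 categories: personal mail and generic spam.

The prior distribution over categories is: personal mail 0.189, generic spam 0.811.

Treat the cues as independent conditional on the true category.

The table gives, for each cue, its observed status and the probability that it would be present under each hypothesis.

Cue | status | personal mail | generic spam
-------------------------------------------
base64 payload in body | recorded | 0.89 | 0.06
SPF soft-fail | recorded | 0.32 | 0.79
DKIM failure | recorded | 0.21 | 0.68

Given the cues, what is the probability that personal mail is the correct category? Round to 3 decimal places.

Multiply each prior by the joint likelihood of the cue pattern:
  personal mail: 0.189 × 0.89 × 0.32 × 0.21 = 0.011304
  generic spam: 0.811 × 0.06 × 0.79 × 0.68 = 0.02614
The unnormalized weights sum to 0.037444.
P(personal mail | evidence) = 0.011304 / 0.037444 ≈ 0.302.

0.302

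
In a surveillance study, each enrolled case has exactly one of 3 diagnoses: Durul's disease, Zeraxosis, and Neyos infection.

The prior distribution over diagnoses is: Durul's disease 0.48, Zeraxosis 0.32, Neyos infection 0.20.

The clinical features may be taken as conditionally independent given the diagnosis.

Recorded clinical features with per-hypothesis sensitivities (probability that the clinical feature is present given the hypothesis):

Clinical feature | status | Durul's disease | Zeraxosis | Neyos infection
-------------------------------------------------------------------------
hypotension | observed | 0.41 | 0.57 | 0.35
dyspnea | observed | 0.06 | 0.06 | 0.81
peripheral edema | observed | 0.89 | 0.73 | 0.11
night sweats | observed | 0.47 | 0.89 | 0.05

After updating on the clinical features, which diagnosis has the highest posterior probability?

Zeraxosis

For each hypothesis, the unnormalized posterior weight is prior × product of the clinical feature likelihoods:
  Durul's disease: 0.48 × 0.41 × 0.06 × 0.89 × 0.47 = 0.0049393
  Zeraxosis: 0.32 × 0.57 × 0.06 × 0.73 × 0.89 = 0.0071103
  Neyos infection: 0.20 × 0.35 × 0.81 × 0.11 × 0.05 = 0.00031185
Marginal likelihood of the evidence = 0.012361.
P(Durul's disease | evidence) ≈ 0.0049393 / 0.012361 ≈ 0.400
P(Zeraxosis | evidence) ≈ 0.0071103 / 0.012361 ≈ 0.575
P(Neyos infection | evidence) ≈ 0.00031185 / 0.012361 ≈ 0.025
The largest is 0.575, so Zeraxosis is most probable.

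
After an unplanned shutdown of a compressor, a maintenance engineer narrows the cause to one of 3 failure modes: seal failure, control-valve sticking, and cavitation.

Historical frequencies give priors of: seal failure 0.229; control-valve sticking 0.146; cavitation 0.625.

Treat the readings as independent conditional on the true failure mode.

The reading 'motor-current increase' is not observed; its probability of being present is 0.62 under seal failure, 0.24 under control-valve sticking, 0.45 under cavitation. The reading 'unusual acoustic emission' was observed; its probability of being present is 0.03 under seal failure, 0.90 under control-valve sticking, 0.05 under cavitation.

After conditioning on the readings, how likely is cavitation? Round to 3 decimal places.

0.144

By Bayes' rule with conditional independence, the unnormalized weight for each hypothesis is prior × ∏ likelihoods (using 1 − P(present | H) for each absent reading):
  seal failure: 0.229 × (1 − 0.62) × 0.03 = 0.0026106
  control-valve sticking: 0.146 × (1 − 0.24) × 0.90 = 0.099864
  cavitation: 0.625 × (1 − 0.45) × 0.05 = 0.017188
The unnormalized weights sum to 0.11966.
P(cavitation | evidence) = 0.017188 / 0.11966 ≈ 0.144.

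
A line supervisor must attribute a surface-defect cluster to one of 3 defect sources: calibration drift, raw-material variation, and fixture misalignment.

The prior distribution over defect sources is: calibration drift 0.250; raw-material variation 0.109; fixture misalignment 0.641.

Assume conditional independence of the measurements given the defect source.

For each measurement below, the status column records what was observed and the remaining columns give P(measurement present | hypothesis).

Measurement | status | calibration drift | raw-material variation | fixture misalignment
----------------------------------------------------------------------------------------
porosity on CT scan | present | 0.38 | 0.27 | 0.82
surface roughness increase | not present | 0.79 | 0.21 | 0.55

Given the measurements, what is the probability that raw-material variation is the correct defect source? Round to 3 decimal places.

0.083

Multiply each prior by the joint likelihood of the measurement pattern (using 1 − P(present | H) for each absent measurement):
  calibration drift: 0.250 × 0.38 × (1 − 0.79) = 0.01995
  raw-material variation: 0.109 × 0.27 × (1 − 0.21) = 0.02325
  fixture misalignment: 0.641 × 0.82 × (1 − 0.55) = 0.23653
Marginal likelihood of the evidence = 0.27973.
P(raw-material variation | evidence) = 0.02325 / 0.27973 ≈ 0.083.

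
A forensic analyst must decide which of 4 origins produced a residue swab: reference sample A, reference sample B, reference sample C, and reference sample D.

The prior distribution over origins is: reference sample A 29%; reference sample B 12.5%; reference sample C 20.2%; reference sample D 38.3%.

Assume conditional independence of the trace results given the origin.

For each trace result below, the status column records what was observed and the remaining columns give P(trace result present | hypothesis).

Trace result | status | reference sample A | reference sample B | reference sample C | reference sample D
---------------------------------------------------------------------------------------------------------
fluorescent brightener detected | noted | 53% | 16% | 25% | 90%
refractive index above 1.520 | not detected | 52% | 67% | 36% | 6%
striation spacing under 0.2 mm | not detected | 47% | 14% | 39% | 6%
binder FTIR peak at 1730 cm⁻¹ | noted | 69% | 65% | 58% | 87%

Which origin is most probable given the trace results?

reference sample D

Multiply each prior by the joint likelihood of the trace result pattern (using 1 − P(present | H) for each absent trace result):
  reference sample A: 0.290 × 0.53 × (1 − 0.52) × (1 − 0.47) × 0.69 = 0.02698
  reference sample B: 0.125 × 0.16 × (1 − 0.67) × (1 − 0.14) × 0.65 = 0.0036894
  reference sample C: 0.202 × 0.25 × (1 − 0.36) × (1 − 0.39) × 0.58 = 0.011435
  reference sample D: 0.383 × 0.90 × (1 − 0.06) × (1 − 0.06) × 0.87 = 0.26498
The unnormalized weights sum to 0.30709.
P(reference sample A | evidence) ≈ 0.02698 / 0.30709 ≈ 0.088
P(reference sample B | evidence) ≈ 0.0036894 / 0.30709 ≈ 0.012
P(reference sample C | evidence) ≈ 0.011435 / 0.30709 ≈ 0.037
P(reference sample D | evidence) ≈ 0.26498 / 0.30709 ≈ 0.863
The largest is 0.863, so reference sample D is most probable.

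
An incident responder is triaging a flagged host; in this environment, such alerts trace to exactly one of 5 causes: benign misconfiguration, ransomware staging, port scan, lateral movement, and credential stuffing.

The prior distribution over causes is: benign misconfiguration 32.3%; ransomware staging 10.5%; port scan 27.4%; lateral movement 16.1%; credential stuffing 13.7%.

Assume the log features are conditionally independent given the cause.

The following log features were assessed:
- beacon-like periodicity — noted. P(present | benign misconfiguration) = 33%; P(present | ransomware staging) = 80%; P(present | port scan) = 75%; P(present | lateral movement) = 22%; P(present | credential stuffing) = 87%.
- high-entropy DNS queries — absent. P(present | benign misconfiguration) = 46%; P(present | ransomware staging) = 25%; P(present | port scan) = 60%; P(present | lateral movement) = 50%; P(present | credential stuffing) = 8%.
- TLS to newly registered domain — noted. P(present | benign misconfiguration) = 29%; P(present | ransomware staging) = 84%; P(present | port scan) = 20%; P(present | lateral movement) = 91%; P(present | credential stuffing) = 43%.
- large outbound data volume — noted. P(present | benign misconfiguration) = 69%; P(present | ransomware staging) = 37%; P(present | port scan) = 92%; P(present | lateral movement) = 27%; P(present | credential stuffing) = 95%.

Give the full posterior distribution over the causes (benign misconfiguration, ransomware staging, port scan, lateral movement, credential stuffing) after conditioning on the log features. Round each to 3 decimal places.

0.121, 0.205, 0.159, 0.046, 0.470

By Bayes' rule with conditional independence, the unnormalized weight for each hypothesis is prior × ∏ likelihoods (using 1 − P(present | H) for each absent log feature):
  benign misconfiguration: 0.323 × 0.33 × (1 − 0.46) × 0.29 × 0.69 = 0.011517
  ransomware staging: 0.105 × 0.80 × (1 − 0.25) × 0.84 × 0.37 = 0.01958
  port scan: 0.274 × 0.75 × (1 − 0.60) × 0.20 × 0.92 = 0.015125
  lateral movement: 0.161 × 0.22 × (1 − 0.50) × 0.91 × 0.27 = 0.0043513
  credential stuffing: 0.137 × 0.87 × (1 − 0.08) × 0.43 × 0.95 = 0.044794
Marginal likelihood of the evidence = 0.095368.
P(benign misconfiguration | evidence) = 0.011517 / 0.095368 ≈ 0.121
P(ransomware staging | evidence) = 0.01958 / 0.095368 ≈ 0.205
P(port scan | evidence) = 0.015125 / 0.095368 ≈ 0.159
P(lateral movement | evidence) = 0.0043513 / 0.095368 ≈ 0.046
P(credential stuffing | evidence) = 0.044794 / 0.095368 ≈ 0.470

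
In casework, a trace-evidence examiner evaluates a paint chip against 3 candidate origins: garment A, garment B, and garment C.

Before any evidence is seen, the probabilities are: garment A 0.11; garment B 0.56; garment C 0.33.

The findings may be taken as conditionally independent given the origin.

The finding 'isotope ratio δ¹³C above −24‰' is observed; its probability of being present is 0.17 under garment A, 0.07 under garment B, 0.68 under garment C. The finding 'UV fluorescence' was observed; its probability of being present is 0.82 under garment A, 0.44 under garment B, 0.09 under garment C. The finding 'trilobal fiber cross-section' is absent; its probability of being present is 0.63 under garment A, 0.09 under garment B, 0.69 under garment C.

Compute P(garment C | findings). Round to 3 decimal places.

Multiply each prior by the joint likelihood of the evidence pattern (using 1 − P(present | H) for each absent finding):
  garment A: 0.11 × 0.17 × 0.82 × (1 − 0.63) = 0.0056736
  garment B: 0.56 × 0.07 × 0.44 × (1 − 0.09) = 0.015696
  garment C: 0.33 × 0.68 × 0.09 × (1 − 0.69) = 0.0062608
The unnormalized weights sum to 0.02763.
P(garment C | evidence) = 0.0062608 / 0.02763 ≈ 0.227.

0.227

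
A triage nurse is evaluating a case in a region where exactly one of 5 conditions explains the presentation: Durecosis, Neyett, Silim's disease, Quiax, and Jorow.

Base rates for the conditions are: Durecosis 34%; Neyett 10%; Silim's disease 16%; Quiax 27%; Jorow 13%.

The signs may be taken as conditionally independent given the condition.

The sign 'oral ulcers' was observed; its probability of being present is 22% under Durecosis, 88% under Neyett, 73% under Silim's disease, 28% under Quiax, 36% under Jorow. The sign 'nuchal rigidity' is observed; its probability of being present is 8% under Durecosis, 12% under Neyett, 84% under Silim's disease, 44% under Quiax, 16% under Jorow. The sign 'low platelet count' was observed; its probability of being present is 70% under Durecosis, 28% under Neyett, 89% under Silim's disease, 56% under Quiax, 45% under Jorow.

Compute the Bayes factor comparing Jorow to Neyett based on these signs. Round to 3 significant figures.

0.877

Joint likelihood of the sign pattern under each hypothesis:
  Jorow: 0.36 × 0.16 × 0.45 = 0.02592
  Neyett: 0.88 × 0.12 × 0.28 = 0.029568
Bayes factor = 0.02592 / 0.029568 ≈ 0.877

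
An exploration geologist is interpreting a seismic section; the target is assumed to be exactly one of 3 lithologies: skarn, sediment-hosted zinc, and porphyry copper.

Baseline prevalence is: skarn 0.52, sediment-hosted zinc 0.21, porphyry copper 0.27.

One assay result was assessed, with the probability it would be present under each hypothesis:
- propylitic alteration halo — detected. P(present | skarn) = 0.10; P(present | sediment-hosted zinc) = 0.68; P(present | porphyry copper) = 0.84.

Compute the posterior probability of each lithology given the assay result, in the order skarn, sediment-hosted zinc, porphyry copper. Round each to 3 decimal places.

For each hypothesis, the unnormalized posterior weight is prior × likelihood:
  skarn: 0.52 × 0.10 = 0.052
  sediment-hosted zinc: 0.21 × 0.68 = 0.1428
  porphyry copper: 0.27 × 0.84 = 0.2268
Marginal likelihood of the evidence = 0.4216.
P(skarn | evidence) = 0.052 / 0.4216 ≈ 0.123
P(sediment-hosted zinc | evidence) = 0.1428 / 0.4216 ≈ 0.339
P(porphyry copper | evidence) = 0.2268 / 0.4216 ≈ 0.538

0.123, 0.339, 0.538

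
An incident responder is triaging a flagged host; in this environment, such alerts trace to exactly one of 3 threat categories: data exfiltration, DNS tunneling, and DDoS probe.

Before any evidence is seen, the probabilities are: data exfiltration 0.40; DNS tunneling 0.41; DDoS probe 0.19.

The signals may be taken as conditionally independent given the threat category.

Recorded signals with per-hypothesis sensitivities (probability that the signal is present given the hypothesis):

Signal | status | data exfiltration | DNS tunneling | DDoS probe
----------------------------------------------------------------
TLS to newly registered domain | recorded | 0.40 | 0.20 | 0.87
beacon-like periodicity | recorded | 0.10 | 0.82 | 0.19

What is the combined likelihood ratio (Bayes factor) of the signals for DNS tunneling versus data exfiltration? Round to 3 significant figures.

4.10

The Bayes factor is the ratio of the joint likelihoods of the signal pattern under the two hypotheses.
  DNS tunneling: 0.20 × 0.82 = 0.164
  data exfiltration: 0.40 × 0.10 = 0.04
Bayes factor = 0.164 / 0.04 ≈ 4.10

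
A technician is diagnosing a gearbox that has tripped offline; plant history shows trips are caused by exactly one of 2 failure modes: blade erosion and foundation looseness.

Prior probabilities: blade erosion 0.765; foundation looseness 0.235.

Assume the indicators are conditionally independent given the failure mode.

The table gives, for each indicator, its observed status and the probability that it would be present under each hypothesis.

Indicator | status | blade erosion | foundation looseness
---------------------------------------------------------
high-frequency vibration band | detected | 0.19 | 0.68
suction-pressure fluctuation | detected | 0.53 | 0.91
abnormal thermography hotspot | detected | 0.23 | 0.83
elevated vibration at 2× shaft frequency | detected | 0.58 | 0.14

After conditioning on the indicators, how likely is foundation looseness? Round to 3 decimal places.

0.622

Multiply each prior by the joint likelihood of the indicator pattern:
  blade erosion: 0.765 × 0.19 × 0.53 × 0.23 × 0.58 = 0.010277
  foundation looseness: 0.235 × 0.68 × 0.91 × 0.83 × 0.14 = 0.016898
The unnormalized weights sum to 0.027174.
P(foundation looseness | evidence) = 0.016898 / 0.027174 ≈ 0.622.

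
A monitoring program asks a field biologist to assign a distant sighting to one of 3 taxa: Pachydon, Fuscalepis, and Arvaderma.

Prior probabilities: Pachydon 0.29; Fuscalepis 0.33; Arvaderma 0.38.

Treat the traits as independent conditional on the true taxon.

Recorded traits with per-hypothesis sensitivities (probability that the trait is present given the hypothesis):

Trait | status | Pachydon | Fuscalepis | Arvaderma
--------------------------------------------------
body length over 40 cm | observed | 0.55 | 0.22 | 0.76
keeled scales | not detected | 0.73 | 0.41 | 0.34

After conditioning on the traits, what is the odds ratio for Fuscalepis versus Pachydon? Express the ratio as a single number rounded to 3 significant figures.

The normalizing constant cancels in an odds ratio, so compute prior × likelihood for the two hypotheses only (using 1 − P(present | H) for each absent trait):
  Fuscalepis: 0.33 × 0.22 × (1 − 0.41) = 0.042834
  Pachydon: 0.29 × 0.55 × (1 − 0.73) = 0.043065
Posterior odds = 0.042834 / 0.043065 ≈ 0.995.

0.995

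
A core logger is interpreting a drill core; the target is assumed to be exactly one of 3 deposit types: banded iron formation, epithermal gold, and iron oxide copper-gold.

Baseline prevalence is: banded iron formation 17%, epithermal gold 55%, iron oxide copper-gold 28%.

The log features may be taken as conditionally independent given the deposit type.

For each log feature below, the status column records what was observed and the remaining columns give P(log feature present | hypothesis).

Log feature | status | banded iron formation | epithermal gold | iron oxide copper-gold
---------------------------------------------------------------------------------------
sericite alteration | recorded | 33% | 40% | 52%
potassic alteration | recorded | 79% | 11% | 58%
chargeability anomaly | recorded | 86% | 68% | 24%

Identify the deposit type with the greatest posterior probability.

banded iron formation

By Bayes' rule with conditional independence, the unnormalized weight for each hypothesis is prior × ∏ likelihoods:
  banded iron formation: 0.17 × 0.33 × 0.79 × 0.86 = 0.038114
  epithermal gold: 0.55 × 0.40 × 0.11 × 0.68 = 0.016456
  iron oxide copper-gold: 0.28 × 0.52 × 0.58 × 0.24 = 0.020268
Marginal likelihood of the evidence = 0.074838.
P(banded iron formation | evidence) ≈ 0.038114 / 0.074838 ≈ 0.509
P(epithermal gold | evidence) ≈ 0.016456 / 0.074838 ≈ 0.220
P(iron oxide copper-gold | evidence) ≈ 0.020268 / 0.074838 ≈ 0.271
The largest is 0.509, so banded iron formation is most probable.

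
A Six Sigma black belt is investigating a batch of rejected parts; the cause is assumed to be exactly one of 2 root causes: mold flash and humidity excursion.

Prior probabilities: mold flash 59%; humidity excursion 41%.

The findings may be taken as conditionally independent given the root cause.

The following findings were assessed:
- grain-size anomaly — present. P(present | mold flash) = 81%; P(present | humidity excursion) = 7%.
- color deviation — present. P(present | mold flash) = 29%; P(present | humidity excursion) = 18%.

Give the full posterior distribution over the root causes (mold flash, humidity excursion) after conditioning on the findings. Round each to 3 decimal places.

0.964, 0.036

Multiply each prior by the joint likelihood of the evidence pattern:
  mold flash: 0.59 × 0.81 × 0.29 = 0.13859
  humidity excursion: 0.41 × 0.07 × 0.18 = 0.005166
Normalizing constant Z = 0.13859 + 0.005166 = 0.14376.
P(mold flash | evidence) = 0.13859 / 0.14376 ≈ 0.964
P(humidity excursion | evidence) = 0.005166 / 0.14376 ≈ 0.036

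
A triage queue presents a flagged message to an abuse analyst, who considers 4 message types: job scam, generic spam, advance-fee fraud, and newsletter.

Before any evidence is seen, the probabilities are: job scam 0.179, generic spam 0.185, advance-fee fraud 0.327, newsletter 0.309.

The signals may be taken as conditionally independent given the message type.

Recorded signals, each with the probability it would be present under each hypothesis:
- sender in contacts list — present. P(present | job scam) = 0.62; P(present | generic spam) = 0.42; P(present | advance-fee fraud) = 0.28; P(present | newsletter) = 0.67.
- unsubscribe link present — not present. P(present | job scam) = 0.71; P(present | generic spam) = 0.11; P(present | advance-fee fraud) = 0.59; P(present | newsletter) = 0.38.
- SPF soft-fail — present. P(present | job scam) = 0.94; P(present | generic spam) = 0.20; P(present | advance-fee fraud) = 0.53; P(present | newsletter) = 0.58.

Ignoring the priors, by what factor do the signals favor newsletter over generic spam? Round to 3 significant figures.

3.22

Joint likelihood of the signal pattern under each hypothesis (using 1 − P(present | H) for each absent signal):
  newsletter: 0.67 × (1 − 0.38) × 0.58 = 0.24093
  generic spam: 0.42 × (1 − 0.11) × 0.20 = 0.07476
Bayes factor = 0.24093 / 0.07476 ≈ 3.22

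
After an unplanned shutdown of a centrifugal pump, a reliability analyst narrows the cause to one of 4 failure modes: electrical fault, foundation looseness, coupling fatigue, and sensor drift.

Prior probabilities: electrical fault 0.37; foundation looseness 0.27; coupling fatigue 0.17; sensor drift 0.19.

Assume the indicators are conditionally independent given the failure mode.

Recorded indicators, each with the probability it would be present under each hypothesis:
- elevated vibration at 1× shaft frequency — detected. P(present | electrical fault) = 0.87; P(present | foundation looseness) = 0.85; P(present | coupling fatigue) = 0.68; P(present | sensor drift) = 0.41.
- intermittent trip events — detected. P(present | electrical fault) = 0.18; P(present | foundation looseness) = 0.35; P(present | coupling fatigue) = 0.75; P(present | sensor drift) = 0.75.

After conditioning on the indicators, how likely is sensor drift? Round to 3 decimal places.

For each hypothesis, the unnormalized posterior weight is prior × product of the indicator likelihoods:
  electrical fault: 0.37 × 0.87 × 0.18 = 0.057942
  foundation looseness: 0.27 × 0.85 × 0.35 = 0.080325
  coupling fatigue: 0.17 × 0.68 × 0.75 = 0.0867
  sensor drift: 0.19 × 0.41 × 0.75 = 0.058425
The unnormalized weights sum to 0.28339.
P(sensor drift | evidence) = 0.058425 / 0.28339 ≈ 0.206.

0.206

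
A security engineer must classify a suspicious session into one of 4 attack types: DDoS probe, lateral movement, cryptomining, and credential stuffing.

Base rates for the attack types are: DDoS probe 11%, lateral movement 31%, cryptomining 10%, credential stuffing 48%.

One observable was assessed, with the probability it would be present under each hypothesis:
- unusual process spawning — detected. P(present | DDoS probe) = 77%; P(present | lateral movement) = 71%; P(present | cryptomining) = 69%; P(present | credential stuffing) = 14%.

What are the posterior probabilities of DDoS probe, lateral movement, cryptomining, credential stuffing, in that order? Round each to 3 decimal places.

Multiply each prior by the likelihood of the observable:
  DDoS probe: 0.11 × 0.77 = 0.0847
  lateral movement: 0.31 × 0.71 = 0.2201
  cryptomining: 0.10 × 0.69 = 0.069
  credential stuffing: 0.48 × 0.14 = 0.0672
Normalizing constant Z = 0.0847 + 0.2201 + 0.069 + 0.0672 = 0.441.
P(DDoS probe | evidence) = 0.0847 / 0.441 ≈ 0.192
P(lateral movement | evidence) = 0.2201 / 0.441 ≈ 0.499
P(cryptomining | evidence) = 0.069 / 0.441 ≈ 0.156
P(credential stuffing | evidence) = 0.0672 / 0.441 ≈ 0.152

0.192, 0.499, 0.156, 0.152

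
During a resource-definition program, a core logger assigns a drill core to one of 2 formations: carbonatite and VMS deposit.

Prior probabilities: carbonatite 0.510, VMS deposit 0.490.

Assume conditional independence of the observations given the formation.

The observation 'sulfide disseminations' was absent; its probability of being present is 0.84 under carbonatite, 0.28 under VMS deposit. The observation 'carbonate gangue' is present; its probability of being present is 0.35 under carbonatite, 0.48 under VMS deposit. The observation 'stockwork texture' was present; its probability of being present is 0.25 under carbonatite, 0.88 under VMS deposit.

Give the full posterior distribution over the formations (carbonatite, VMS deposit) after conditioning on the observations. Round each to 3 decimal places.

By Bayes' rule with conditional independence, the unnormalized weight for each hypothesis is prior × ∏ likelihoods (using 1 − P(present | H) for each absent observation):
  carbonatite: 0.510 × (1 − 0.84) × 0.35 × 0.25 = 0.00714
  VMS deposit: 0.490 × (1 − 0.28) × 0.48 × 0.88 = 0.14902
The unnormalized weights sum to 0.15616.
P(carbonatite | evidence) = 0.00714 / 0.15616 ≈ 0.046
P(VMS deposit | evidence) = 0.14902 / 0.15616 ≈ 0.954

0.046, 0.954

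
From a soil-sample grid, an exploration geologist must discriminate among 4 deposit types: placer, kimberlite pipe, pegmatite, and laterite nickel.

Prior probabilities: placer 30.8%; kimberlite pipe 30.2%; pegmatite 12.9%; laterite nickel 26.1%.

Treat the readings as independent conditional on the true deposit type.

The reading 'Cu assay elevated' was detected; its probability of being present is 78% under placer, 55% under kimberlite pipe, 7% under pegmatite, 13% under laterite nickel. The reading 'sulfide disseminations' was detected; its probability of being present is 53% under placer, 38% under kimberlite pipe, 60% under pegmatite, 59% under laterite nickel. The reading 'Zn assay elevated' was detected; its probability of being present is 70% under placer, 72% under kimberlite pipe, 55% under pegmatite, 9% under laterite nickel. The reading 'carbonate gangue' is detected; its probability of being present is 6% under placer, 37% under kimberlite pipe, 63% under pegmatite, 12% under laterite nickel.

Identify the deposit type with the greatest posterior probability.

For each hypothesis, the unnormalized posterior weight is prior × product of the reading likelihoods:
  placer: 0.308 × 0.78 × 0.53 × 0.70 × 0.06 = 0.0053477
  kimberlite pipe: 0.302 × 0.55 × 0.38 × 0.72 × 0.37 = 0.016815
  pegmatite: 0.129 × 0.07 × 0.60 × 0.55 × 0.63 = 0.0018773
  laterite nickel: 0.261 × 0.13 × 0.59 × 0.09 × 0.12 = 0.0002162
Marginal likelihood of the evidence = 0.024256.
P(placer | evidence) ≈ 0.0053477 / 0.024256 ≈ 0.220
P(kimberlite pipe | evidence) ≈ 0.016815 / 0.024256 ≈ 0.693
P(pegmatite | evidence) ≈ 0.0018773 / 0.024256 ≈ 0.077
P(laterite nickel | evidence) ≈ 0.0002162 / 0.024256 ≈ 0.009
The largest is 0.693, so kimberlite pipe is most probable.

kimberlite pipe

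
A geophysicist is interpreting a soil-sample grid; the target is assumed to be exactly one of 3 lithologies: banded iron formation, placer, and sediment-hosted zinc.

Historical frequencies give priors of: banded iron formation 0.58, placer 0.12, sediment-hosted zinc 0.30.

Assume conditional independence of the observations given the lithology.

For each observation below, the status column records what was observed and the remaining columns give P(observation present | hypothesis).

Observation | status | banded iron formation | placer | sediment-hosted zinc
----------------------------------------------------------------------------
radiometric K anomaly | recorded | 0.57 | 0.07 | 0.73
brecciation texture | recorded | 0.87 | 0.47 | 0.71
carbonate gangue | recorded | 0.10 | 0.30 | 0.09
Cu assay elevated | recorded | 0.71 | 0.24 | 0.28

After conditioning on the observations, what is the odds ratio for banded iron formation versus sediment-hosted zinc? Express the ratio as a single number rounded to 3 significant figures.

Posterior odds equal prior odds times the likelihood ratio; only the two competing hypotheses matter.
  banded iron formation: 0.58 × 0.57 × 0.87 × 0.10 × 0.71 = 0.020421
  sediment-hosted zinc: 0.30 × 0.73 × 0.71 × 0.09 × 0.28 = 0.0039183
Posterior odds = 0.020421 / 0.0039183 ≈ 5.21.

5.21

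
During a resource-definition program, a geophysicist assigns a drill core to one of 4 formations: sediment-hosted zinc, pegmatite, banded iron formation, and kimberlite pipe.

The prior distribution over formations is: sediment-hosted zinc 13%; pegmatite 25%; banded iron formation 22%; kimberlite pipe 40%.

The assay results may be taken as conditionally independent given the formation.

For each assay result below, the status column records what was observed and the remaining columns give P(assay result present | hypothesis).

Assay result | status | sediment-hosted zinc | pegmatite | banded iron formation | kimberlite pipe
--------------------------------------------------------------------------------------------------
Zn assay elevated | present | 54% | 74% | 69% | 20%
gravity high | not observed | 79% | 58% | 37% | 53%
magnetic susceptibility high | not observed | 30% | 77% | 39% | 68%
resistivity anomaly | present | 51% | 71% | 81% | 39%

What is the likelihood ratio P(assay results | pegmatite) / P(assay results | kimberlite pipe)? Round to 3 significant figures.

4.33

Take the product of per-assay result likelihoods under each hypothesis (using 1 − P(present | H) for each absent assay result), then divide.
  pegmatite: 0.74 × (1 − 0.58) × (1 − 0.77) × 0.71 = 0.050754
  kimberlite pipe: 0.20 × (1 − 0.53) × (1 − 0.68) × 0.39 = 0.011731
Bayes factor = 0.050754 / 0.011731 ≈ 4.33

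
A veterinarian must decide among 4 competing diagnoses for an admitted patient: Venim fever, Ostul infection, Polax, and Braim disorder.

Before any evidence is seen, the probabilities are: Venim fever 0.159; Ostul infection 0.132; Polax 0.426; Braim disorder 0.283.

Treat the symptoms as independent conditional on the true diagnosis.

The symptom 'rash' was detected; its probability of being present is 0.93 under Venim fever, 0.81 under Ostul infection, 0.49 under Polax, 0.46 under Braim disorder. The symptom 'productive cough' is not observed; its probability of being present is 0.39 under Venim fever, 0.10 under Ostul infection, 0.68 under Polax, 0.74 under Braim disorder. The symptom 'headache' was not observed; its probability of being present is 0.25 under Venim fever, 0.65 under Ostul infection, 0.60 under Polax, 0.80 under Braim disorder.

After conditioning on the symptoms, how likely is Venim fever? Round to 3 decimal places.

0.502

For each hypothesis, the unnormalized posterior weight is prior × product of the symptom likelihoods (using 1 − P(present | H) for each absent symptom):
  Venim fever: 0.159 × 0.93 × (1 − 0.39) × (1 − 0.25) = 0.067651
  Ostul infection: 0.132 × 0.81 × (1 − 0.10) × (1 − 0.65) = 0.03368
  Polax: 0.426 × 0.49 × (1 − 0.68) × (1 − 0.60) = 0.026719
  Braim disorder: 0.283 × 0.46 × (1 − 0.74) × (1 − 0.80) = 0.0067694
Normalizing constant Z = 0.067651 + 0.03368 + 0.026719 + 0.0067694 = 0.13482.
P(Venim fever | evidence) = 0.067651 / 0.13482 ≈ 0.502.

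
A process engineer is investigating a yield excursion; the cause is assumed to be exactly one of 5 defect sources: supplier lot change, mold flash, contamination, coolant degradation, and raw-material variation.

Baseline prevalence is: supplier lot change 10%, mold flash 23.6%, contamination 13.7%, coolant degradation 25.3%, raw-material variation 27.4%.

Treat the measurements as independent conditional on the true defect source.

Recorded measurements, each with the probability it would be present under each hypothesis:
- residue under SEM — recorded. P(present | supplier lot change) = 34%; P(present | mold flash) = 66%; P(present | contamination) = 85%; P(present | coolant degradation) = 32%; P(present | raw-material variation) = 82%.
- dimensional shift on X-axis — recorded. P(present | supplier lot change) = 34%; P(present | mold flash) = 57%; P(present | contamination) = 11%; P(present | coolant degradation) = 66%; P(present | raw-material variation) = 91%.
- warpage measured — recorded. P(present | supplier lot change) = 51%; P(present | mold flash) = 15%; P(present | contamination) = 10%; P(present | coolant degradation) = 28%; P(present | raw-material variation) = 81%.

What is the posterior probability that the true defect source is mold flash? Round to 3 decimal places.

0.066

Multiply each prior by the joint likelihood of the measurement pattern:
  supplier lot change: 0.100 × 0.34 × 0.34 × 0.51 = 0.0058956
  mold flash: 0.236 × 0.66 × 0.57 × 0.15 = 0.013317
  contamination: 0.137 × 0.85 × 0.11 × 0.10 = 0.001281
  coolant degradation: 0.253 × 0.32 × 0.66 × 0.28 = 0.014961
  raw-material variation: 0.274 × 0.82 × 0.91 × 0.81 = 0.16561
Normalizing constant Z = 0.0058956 + 0.013317 + 0.001281 + 0.014961 + 0.16561 = 0.20107.
P(mold flash | evidence) = 0.013317 / 0.20107 ≈ 0.066.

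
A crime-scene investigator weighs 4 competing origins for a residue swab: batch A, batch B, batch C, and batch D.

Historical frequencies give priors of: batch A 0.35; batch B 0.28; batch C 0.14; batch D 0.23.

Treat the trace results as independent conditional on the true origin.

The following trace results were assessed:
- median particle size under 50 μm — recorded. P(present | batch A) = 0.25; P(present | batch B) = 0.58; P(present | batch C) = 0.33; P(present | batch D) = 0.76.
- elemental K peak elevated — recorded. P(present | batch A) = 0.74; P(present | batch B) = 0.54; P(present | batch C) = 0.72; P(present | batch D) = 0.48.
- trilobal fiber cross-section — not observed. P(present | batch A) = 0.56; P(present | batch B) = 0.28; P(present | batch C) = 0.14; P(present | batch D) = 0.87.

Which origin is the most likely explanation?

By Bayes' rule with conditional independence, the unnormalized weight for each hypothesis is prior × ∏ likelihoods (using 1 − P(present | H) for each absent trace result):
  batch A: 0.35 × 0.25 × 0.74 × (1 − 0.56) = 0.02849
  batch B: 0.28 × 0.58 × 0.54 × (1 − 0.28) = 0.063141
  batch C: 0.14 × 0.33 × 0.72 × (1 − 0.14) = 0.028607
  batch D: 0.23 × 0.76 × 0.48 × (1 − 0.87) = 0.010908
The unnormalized weights sum to 0.13115.
P(batch A | evidence) ≈ 0.02849 / 0.13115 ≈ 0.217
P(batch B | evidence) ≈ 0.063141 / 0.13115 ≈ 0.481
P(batch C | evidence) ≈ 0.028607 / 0.13115 ≈ 0.218
P(batch D | evidence) ≈ 0.010908 / 0.13115 ≈ 0.083
The largest is 0.481, so batch B is most probable.

batch B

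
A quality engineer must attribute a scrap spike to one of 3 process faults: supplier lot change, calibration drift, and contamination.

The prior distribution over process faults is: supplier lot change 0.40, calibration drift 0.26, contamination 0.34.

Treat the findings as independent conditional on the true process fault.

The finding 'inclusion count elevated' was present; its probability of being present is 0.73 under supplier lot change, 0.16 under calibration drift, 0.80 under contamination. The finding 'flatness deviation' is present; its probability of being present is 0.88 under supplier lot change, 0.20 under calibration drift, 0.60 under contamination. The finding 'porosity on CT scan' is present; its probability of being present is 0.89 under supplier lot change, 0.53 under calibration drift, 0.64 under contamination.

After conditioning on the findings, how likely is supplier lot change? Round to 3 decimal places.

0.678

By Bayes' rule with conditional independence, the unnormalized weight for each hypothesis is prior × ∏ likelihoods:
  supplier lot change: 0.40 × 0.73 × 0.88 × 0.89 = 0.22869
  calibration drift: 0.26 × 0.16 × 0.20 × 0.53 = 0.0044096
  contamination: 0.34 × 0.80 × 0.60 × 0.64 = 0.10445
Normalizing constant Z = 0.22869 + 0.0044096 + 0.10445 = 0.33755.
P(supplier lot change | evidence) = 0.22869 / 0.33755 ≈ 0.678.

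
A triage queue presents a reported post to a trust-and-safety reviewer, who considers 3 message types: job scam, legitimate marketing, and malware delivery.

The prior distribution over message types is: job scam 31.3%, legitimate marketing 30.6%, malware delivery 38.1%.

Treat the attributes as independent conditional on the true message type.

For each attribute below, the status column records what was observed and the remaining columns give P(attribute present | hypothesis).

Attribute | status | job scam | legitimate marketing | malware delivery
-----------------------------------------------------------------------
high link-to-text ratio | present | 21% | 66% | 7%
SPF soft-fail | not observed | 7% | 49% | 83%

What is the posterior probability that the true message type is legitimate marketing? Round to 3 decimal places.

By Bayes' rule with conditional independence, the unnormalized weight for each hypothesis is prior × ∏ likelihoods (using 1 − P(present | H) for each absent attribute):
  job scam: 0.313 × 0.21 × (1 − 0.07) = 0.061129
  legitimate marketing: 0.306 × 0.66 × (1 − 0.49) = 0.103
  malware delivery: 0.381 × 0.07 × (1 − 0.83) = 0.0045339
Normalizing constant Z = 0.061129 + 0.103 + 0.0045339 = 0.16866.
P(legitimate marketing | evidence) = 0.103 / 0.16866 ≈ 0.611.

0.611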